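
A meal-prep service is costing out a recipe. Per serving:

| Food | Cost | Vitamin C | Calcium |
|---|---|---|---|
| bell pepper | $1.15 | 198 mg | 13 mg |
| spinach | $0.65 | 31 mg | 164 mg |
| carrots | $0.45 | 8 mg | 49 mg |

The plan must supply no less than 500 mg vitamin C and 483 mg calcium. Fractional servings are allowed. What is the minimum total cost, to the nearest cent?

$4.21

bell pepper only: max(500/198, 483/13) = 37.15 servings → $42.73.
spinach only: max(500/31, 483/164) = 16.13 servings → $10.48.
carrots only: max(500/8, 483/49) = 62.5 servings → $28.12.
bell pepper + spinach with both tight: 2.09 servings and 2.779 servings → $4.21.
bell pepper + carrots with both tight: 2.15 servings and 9.287 servings → $6.65.
spinach + carrots: intersection lies outside the first quadrant.
The minimum over all feasible corners is $4.21.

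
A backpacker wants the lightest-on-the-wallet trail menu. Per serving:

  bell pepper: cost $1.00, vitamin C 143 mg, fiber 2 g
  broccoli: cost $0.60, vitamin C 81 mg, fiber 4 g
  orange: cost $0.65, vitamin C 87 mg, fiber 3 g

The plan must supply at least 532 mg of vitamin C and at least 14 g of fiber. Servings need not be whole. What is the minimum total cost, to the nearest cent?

$3.80

A basic optimal solution has at most two foods positive. Try each food alone and each pair with both targets met exactly.
bell pepper only: max(532/143, 14/2) = 7 servings → $7.00.
broccoli only: max(532/81, 14/4) = 6.568 servings → $3.94.
orange only: max(532/87, 14/3) = 6.115 servings → $3.97.
bell pepper + broccoli with both tight: 2.424 servings and 2.288 servings → $3.80.
bell pepper + orange with both tight: 1.482 servings and 3.678 servings → $3.87.
broccoli + orange with both targets exact would need a negative amount; discard.
The minimum over all feasible corners is $3.80.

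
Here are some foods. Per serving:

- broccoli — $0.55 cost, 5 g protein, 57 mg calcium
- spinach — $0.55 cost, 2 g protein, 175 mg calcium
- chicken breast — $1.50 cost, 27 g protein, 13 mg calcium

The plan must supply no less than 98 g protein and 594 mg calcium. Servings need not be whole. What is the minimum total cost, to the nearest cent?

$6.82

broccoli only: max(98/5, 594/57) = 19.6 servings → $10.78.
spinach only: max(98/2, 594/175) = 49 servings → $26.95.
chicken breast only: max(98/27, 594/13) = 45.69 servings → $68.54.
broccoli + spinach: the both-tight solution has a negative serving — not a feasible corner.
broccoli + chicken breast with both tight: 10.02 servings and 1.775 servings → $8.17.
spinach + chicken breast with both tight: 3.142 servings and 3.397 servings → $6.82.
So the least-cost plan costs $6.82.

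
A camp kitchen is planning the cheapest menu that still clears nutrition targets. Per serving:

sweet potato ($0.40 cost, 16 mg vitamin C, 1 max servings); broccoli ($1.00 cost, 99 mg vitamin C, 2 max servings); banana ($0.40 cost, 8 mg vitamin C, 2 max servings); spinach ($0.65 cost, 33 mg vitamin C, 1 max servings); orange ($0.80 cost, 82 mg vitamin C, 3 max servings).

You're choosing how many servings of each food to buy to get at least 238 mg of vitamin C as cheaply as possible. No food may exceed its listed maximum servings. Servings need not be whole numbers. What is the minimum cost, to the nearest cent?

Cost per mg of vitamin C: orange $0.0098, broccoli $0.0101, spinach $0.0197, sweet potato $0.0250, banana $0.0500.
Take 2.902 servings of orange: +238.0 mg vitamin C for $2.32 (total $2.32, still need 0.0 mg).
Greedy by cheapest-per-mg is optimal for a single linear constraint, so the minimum cost is $2.32.

$2.32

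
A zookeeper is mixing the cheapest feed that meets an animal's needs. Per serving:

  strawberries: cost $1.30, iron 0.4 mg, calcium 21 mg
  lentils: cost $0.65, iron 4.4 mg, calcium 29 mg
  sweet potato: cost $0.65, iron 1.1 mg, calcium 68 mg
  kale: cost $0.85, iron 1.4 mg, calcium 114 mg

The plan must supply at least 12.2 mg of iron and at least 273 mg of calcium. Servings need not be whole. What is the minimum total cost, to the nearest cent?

This is a tiny linear program; its minimum lies at a vertex of the feasible set. List the vertices and price them.
strawberries only: max(12.2/0.4, 273/21) = 30.5 servings → $39.65.
lentils only: max(12.2/4.4, 273/29) = 9.414 servings → $6.12.
sweet potato only: max(12.2/1.1, 273/68) = 11.09 servings → $7.21.
kale only: max(12.2/1.4, 273/114) = 8.714 servings → $7.41.
strawberries + lentils with both tight: 10.49 servings and 1.819 servings → $14.82.
strawberries + sweet potato: the both-tight solution has a negative serving — not a feasible corner.
strawberries + kale: intersection lies outside the first quadrant.
lentils + sweet potato with both tight: 1.98 servings and 3.17 servings → $3.35.
lentils + kale with both tight: 2.188 servings and 1.838 servings → $2.98.
sweet potato + kale with both targets exact would need a negative amount; discard.
So the least-cost plan costs $2.98.

$2.98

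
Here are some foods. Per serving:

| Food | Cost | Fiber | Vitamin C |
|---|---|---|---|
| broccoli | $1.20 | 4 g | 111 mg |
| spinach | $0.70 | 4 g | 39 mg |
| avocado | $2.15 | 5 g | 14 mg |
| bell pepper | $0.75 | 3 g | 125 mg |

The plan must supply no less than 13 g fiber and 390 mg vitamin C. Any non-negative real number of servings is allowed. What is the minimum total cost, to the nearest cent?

This is a tiny linear program; its minimum lies at a vertex of the feasible set. List the vertices and price them.
broccoli only: max(13/4, 390/111) = 3.514 servings → $4.22.
spinach only: max(13/4, 390/39) = 10 servings → $7.00.
avocado only: max(13/5, 390/14) = 27.86 servings → $59.89.
bell pepper only: max(13/3, 390/125) = 4.333 servings → $3.25.
broccoli + spinach with both targets exact would need a negative amount; discard.
broccoli + avocado: the both-tight solution has a negative serving — not a feasible corner.
broccoli + bell pepper with both tight: 2.725 servings and 0.7006 servings → $3.79.
spinach + avocado with both targets exact would need a negative amount; discard.
spinach + bell pepper with both tight: 1.188 servings and 2.749 servings → $2.89.
avocado + bell pepper with both tight: 0.7804 servings and 3.033 servings → $3.95.
So the least-cost plan costs $2.89.

$2.89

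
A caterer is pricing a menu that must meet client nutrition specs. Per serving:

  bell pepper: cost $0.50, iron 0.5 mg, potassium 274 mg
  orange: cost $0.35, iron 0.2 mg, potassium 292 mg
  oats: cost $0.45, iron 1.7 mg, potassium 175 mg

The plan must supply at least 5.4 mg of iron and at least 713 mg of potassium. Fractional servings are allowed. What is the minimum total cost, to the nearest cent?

At the optimum either one food covers both requirements or two foods hit both targets exactly; no other combination can be cheaper.
bell pepper only: max(5.4/0.5, 713/274) = 10.8 servings → $5.40.
orange only: max(5.4/0.2, 713/292) = 27 servings → $9.45.
oats only: max(5.4/1.7, 713/175) = 4.074 servings → $1.83.
bell pepper + orange with both targets exact would need a negative amount; discard.
bell pepper + oats with both tight: 0.7061 servings and 2.969 servings → $1.69.
orange + oats with both tight: 0.5789 servings and 3.108 servings → $1.60.
The minimum over all feasible corners is $1.60.

$1.60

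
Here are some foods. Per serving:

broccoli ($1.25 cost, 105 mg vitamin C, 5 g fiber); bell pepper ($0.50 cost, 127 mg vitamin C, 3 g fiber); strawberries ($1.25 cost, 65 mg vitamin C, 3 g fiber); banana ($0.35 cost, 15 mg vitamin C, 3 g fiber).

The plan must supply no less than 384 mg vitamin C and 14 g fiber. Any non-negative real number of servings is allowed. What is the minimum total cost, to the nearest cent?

broccoli only: max(384/105, 14/5) = 3.657 servings → $4.57.
bell pepper only: max(384/127, 14/3) = 4.667 servings → $2.33.
strawberries only: max(384/65, 14/3) = 5.908 servings → $7.38.
banana only: max(384/15, 14/3) = 25.6 servings → $8.96.
broccoli + bell pepper with both tight: 1.956 servings and 1.406 servings → $3.15.
broccoli + strawberries with both targets exact would need a negative amount; discard.
broccoli + banana with both targets exact would need a negative amount; discard.
bell pepper + strawberries with both tight: 1.301 servings and 3.366 servings → $4.86.
bell pepper + banana with both tight: 2.804 servings and 1.863 servings → $2.05.
strawberries + banana: intersection lies outside the first quadrant.
Cheapest feasible corner: $2.05.

$2.05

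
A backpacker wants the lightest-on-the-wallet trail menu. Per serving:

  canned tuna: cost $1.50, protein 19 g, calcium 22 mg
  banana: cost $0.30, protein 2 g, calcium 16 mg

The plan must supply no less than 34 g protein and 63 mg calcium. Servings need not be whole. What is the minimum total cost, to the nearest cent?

An LP optimum is at a vertex; with two nutrient constraints at most two foods are used. Check each candidate.
canned tuna only: max(34/19, 63/22) = 2.864 servings → $4.30.
banana only: max(34/2, 63/16) = 17 servings → $5.10.
canned tuna + banana with both tight: 1.608 servings and 1.727 servings → $2.93.
So the least-cost plan costs $2.93.

$2.93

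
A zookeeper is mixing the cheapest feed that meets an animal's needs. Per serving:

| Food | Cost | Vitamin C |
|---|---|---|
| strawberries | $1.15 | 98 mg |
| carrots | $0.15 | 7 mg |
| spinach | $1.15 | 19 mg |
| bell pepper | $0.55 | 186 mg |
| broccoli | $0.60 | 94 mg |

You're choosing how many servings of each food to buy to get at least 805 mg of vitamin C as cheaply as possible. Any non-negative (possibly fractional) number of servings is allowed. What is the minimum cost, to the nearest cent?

$2.38

Cost per mg of vitamin C: bell pepper $0.0030, broccoli $0.0064, strawberries $0.0117, carrots $0.0214, spinach $0.0605.
With no serving limits, use only bell pepper: 805 mg / 186 mg = 4.328 servings × $0.55 = $2.38.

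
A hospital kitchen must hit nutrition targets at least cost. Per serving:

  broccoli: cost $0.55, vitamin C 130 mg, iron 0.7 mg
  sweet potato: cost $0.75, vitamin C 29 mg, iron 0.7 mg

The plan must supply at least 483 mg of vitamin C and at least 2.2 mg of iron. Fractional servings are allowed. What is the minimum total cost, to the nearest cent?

$2.04

With two linear requirements the optimum uses one or two foods; enumerate the corners.
broccoli only: max(483/130, 2.2/0.7) = 3.715 servings → $2.04.
sweet potato only: max(483/29, 2.2/0.7) = 16.66 servings → $12.49.
broccoli + sweet potato: the both-tight solution has a negative serving — not a feasible corner.
The minimum over all feasible corners is $2.04.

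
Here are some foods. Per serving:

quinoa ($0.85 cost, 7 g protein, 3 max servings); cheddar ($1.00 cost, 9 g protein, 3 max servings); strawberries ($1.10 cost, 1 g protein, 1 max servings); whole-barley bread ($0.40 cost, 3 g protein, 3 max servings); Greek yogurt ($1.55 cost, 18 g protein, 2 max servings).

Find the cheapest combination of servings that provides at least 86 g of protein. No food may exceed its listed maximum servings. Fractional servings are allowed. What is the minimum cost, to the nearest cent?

Cost per g of protein: Greek yogurt $0.0861, cheddar $0.1111, quinoa $0.1214, whole-barley bread $0.1333, strawberries $1.1000.
Take 2 servings of Greek yogurt: +36.0 g protein for $3.10 (total $3.10, still need 50.0 g).
Take 3 servings of cheddar: +27.0 g protein for $3.00 (total $6.10, still need 23.0 g).
Take 3 servings of quinoa: +21.0 g protein for $2.55 (total $8.65, still need 2.0 g).
Take 0.6667 servings of whole-barley bread: +2.0 g protein for $0.27 (total $8.92, still need 0.0 g).
Greedy by cheapest-per-g is optimal for a single linear constraint, so the minimum cost is $8.92.

$8.92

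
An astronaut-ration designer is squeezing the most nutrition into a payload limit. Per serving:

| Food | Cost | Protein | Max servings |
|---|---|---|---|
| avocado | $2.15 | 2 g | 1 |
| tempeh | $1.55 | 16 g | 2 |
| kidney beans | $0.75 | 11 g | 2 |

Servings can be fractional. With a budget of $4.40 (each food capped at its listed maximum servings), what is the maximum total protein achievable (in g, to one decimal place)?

51.9 g

Protein per dollar: kidney beans 14.67, tempeh 10.32, avocado 0.9302.
Take 2 servings of kidney beans: spends $1.50, +22.0 g protein (running total 22.0 g).
Take 1.871 servings of tempeh: spends $2.90, +29.9 g protein (running total 51.9 g).
Filling greedily by protein-per-dollar is optimal for one linear limit, giving 51.9 g.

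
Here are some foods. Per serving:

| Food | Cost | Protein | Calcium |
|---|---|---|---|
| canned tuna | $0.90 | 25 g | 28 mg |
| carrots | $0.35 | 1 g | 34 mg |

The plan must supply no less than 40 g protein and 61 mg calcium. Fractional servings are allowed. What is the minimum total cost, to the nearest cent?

$1.59

This is a tiny linear program; its minimum lies at a vertex of the feasible set. List the vertices and price them.
canned tuna only: max(40/25, 61/28) = 2.179 servings → $1.96.
carrots only: max(40/1, 61/34) = 40 servings → $14.00.
canned tuna + carrots with both tight: 1.58 servings and 0.4927 servings → $1.59.
So the least-cost plan costs $1.59.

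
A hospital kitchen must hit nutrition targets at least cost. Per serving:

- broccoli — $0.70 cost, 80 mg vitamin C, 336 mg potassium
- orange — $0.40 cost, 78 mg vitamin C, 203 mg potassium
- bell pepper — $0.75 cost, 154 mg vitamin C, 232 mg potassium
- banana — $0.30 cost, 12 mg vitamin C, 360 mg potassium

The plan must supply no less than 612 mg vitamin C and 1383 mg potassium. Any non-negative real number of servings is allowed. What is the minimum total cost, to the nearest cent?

Check every corner: each single food scaled to meet both minima, and each pair solved so both constraints bind.
broccoli only: max(612/80, 1383/336) = 7.65 servings → $5.36.
orange only: max(612/78, 1383/203) = 7.846 servings → $3.14.
bell pepper only: max(612/154, 1383/232) = 5.961 servings → $4.47.
banana only: max(612/12, 1383/360) = 51 servings → $15.30.
broccoli + orange: intersection lies outside the first quadrant.
broccoli + bell pepper with both tight: 2.14 servings and 2.863 servings → $3.64.
broccoli + banana: the both-tight solution has a negative serving — not a feasible corner.
orange + bell pepper with both tight: 5.393 servings and 1.243 servings → $3.09.
orange + banana: the both-tight solution has a negative serving — not a feasible corner.
bell pepper + banana with both tight: 3.869 servings and 1.348 servings → $3.31.
Cheapest feasible corner: $3.09.

$3.09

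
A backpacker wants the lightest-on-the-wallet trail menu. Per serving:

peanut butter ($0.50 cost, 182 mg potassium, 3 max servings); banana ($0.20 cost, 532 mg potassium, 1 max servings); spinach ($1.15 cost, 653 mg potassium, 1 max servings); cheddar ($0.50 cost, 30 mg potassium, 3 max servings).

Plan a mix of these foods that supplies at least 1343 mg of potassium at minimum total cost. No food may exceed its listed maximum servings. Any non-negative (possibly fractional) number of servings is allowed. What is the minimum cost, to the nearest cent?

$1.78

Cost per mg of potassium: banana $0.0004, spinach $0.0018, peanut butter $0.0027, cheddar $0.0167.
Take 1 serving of banana: +532.0 mg potassium for $0.20 (total $0.20, still need 811.0 mg).
Take 1 serving of spinach: +653.0 mg potassium for $1.15 (total $1.35, still need 158.0 mg).
Take 0.8681 servings of peanut butter: +158.0 mg potassium for $0.43 (total $1.78, still need 0.0 mg).
Greedy by cheapest-per-mg is optimal for a single linear constraint, so the minimum cost is $1.78.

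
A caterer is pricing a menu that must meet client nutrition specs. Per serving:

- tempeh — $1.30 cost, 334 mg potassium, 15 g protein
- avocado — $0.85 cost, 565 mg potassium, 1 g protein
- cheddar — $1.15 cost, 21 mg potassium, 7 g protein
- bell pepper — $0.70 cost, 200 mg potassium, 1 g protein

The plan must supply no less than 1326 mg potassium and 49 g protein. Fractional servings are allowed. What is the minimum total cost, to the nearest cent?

$4.58

The cheapest plan sits at a corner of the feasible region — with two constraints it uses at most two foods.
tempeh only: max(1326/334, 49/15) = 3.97 servings → $5.16.
avocado only: max(1326/565, 49/1) = 49 servings → $41.65.
cheddar only: max(1326/21, 49/7) = 63.14 servings → $72.61.
bell pepper only: max(1326/200, 49/1) = 49 servings → $34.30.
tempeh + avocado with both tight: 3.238 servings and 0.4329 servings → $4.58.
tempeh + cheddar: intersection lies outside the first quadrant.
tempeh + bell pepper with both tight: 3.179 servings and 1.322 servings → $5.06.
avocado + cheddar with both tight: 2.098 servings and 6.7 servings → $9.49.
avocado + bell pepper: intersection lies outside the first quadrant.
cheddar + bell pepper with both tight: 6.145 servings and 5.985 servings → $11.26.
The minimum over all feasible corners is $4.58.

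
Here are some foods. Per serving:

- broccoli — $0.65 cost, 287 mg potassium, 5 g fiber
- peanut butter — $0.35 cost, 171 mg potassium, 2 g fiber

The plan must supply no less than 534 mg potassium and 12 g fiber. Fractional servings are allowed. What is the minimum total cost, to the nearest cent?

Minimising a linear cost over {potassium ≥ 534, fiber ≥ 12, servings ≥ 0} — the optimum is at a vertex, using one or two foods.
broccoli only: max(534/287, 12/5) = 2.4 servings → $1.56.
peanut butter only: max(534/171, 12/2) = 6 servings → $2.10.
broccoli + peanut butter with both targets exact would need a negative amount; discard.
So the least-cost plan costs $1.56.

$1.56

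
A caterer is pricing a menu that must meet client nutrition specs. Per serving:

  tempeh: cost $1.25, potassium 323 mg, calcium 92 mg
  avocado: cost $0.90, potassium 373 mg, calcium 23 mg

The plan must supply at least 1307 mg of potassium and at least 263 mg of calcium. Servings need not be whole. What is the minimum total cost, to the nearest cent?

For a min-cost LP with two ≥-constraints, a basic feasible solution has at most two positive variables.
tempeh only: max(1307/323, 263/92) = 4.046 servings → $5.06.
avocado only: max(1307/373, 263/23) = 11.43 servings → $10.29.
tempeh + avocado with both tight: 2.531 servings and 1.313 servings → $4.34.
Cheapest feasible corner: $4.34.

$4.34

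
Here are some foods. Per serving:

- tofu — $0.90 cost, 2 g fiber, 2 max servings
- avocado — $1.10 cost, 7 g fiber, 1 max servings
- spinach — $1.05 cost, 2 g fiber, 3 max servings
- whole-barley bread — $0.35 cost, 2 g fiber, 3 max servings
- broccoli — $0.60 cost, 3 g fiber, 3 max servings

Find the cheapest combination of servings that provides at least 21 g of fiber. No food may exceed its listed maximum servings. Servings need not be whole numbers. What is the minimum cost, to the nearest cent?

Cost per g of fiber: avocado $0.1571, whole-barley bread $0.1750, broccoli $0.2000, tofu $0.4500, spinach $0.5250.
Take 1 serving of avocado: +7.0 g fiber for $1.10 (total $1.10, still need 14.0 g).
Take 3 servings of whole-barley bread: +6.0 g fiber for $1.05 (total $2.15, still need 8.0 g).
Take 2.667 servings of broccoli: +8.0 g fiber for $1.60 (total $3.75, still need 0.0 g).
Filling from the cheapest source first is optimal under one linear minimum: $3.75.

$3.75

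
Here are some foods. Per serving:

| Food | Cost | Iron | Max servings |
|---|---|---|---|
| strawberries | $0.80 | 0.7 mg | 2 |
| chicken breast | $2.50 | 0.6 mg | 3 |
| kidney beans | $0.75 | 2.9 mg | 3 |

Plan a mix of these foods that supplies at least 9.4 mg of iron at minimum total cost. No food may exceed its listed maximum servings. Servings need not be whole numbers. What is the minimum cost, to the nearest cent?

Cost per mg of iron: kidney beans $0.2586, strawberries $1.1429, chicken breast $4.1667.
Take 3 servings of kidney beans: +8.7 mg iron for $2.25 (total $2.25, still need 0.7 mg).
Take 1 serving of strawberries: +0.7 mg iron for $0.80 (total $3.05, still need 0.0 mg).
Greedy by cheapest-per-mg is optimal for a single linear constraint, so the minimum cost is $3.05.

$3.05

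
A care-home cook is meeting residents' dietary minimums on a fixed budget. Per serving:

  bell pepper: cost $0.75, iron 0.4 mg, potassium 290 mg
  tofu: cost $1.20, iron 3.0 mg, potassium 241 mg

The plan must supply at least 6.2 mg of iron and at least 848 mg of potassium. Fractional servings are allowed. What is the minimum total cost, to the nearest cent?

$3.28

Two binding constraints pin down two serving amounts, so the optimal mix uses at most two foods. The candidates are each food alone (scaled to the tighter of iron/potassium) and each pair with both constraints tight.
bell pepper only: max(6.2/0.4, 848/290) = 15.5 servings → $11.62.
tofu only: max(6.2/3.0, 848/241) = 3.519 servings → $4.22.
bell pepper + tofu with both tight: 1.357 servings and 1.886 servings → $3.28.
The minimum over all feasible corners is $3.28.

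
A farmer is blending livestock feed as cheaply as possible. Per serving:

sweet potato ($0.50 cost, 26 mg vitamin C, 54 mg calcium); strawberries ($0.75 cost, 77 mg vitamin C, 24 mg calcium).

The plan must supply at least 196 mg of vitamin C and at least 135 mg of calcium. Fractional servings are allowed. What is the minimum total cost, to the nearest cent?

$2.31

The cheapest plan sits at a corner of the feasible region — with two constraints it uses at most two foods.
sweet potato only: max(196/26, 135/54) = 7.538 servings → $3.77.
strawberries only: max(196/77, 135/24) = 5.625 servings → $4.22.
sweet potato + strawberries with both tight: 1.61 servings and 2.002 servings → $2.31.
Cheapest feasible corner: $2.31.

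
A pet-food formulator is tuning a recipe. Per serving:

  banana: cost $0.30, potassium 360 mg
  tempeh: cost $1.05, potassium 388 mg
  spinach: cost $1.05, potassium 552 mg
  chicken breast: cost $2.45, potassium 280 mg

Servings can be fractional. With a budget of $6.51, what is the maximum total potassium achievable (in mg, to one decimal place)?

7812.0 mg

Potassium per dollar: banana 1200, spinach 525.7, tempeh 369.5, chicken breast 114.3.
With no serving limits, spend the whole cost allowance on banana: $6.51 / $0.30 × 360 mg = 7812.0 mg.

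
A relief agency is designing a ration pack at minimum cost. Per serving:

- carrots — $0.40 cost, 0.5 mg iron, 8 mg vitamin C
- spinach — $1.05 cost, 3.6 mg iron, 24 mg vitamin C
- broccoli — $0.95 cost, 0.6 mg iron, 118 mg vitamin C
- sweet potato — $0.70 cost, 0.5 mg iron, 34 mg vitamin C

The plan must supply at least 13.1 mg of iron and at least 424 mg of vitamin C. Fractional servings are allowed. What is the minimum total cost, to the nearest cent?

An LP optimum is at a vertex; with two nutrient constraints at most two foods are used. Check each candidate.
carrots only: max(13.1/0.5, 424/8) = 53 servings → $21.20.
spinach only: max(13.1/3.6, 424/24) = 17.67 servings → $18.55.
broccoli only: max(13.1/0.6, 424/118) = 21.83 servings → $20.74.
sweet potato only: max(13.1/0.5, 424/34) = 26.2 servings → $18.34.
carrots + spinach: the both-tight solution has a negative serving — not a feasible corner.
carrots + broccoli with both tight: 23.83 servings and 1.978 servings → $11.41.
carrots + sweet potato with both tight: 17.95 servings and 8.246 servings → $12.95.
spinach + broccoli with both tight: 3.147 servings and 2.953 servings → $6.11.
spinach + sweet potato with both tight: 2.114 servings and 10.98 servings → $9.90.
broccoli + sweet potato: intersection lies outside the first quadrant.
The minimum over all feasible corners is $6.11.

$6.11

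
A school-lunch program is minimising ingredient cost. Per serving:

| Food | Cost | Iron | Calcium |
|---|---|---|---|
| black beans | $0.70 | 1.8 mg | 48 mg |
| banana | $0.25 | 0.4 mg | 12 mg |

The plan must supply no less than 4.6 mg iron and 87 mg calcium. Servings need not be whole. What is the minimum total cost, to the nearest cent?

At the optimum either one food covers both requirements or two foods hit both targets exactly; no other combination can be cheaper.
black beans only: max(4.6/1.8, 87/48) = 2.556 servings → $1.79.
banana only: max(4.6/0.4, 87/12) = 11.5 servings → $2.88.
black beans + banana with both targets exact would need a negative amount; discard.
The minimum over all feasible corners is $1.79.

$1.79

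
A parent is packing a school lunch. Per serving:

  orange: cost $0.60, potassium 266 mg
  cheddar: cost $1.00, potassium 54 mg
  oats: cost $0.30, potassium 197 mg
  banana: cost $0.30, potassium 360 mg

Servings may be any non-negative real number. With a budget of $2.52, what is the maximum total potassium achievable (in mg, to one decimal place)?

Potassium per dollar: banana 1200, oats 656.7, orange 443.3, cheddar 54.
With no serving limits, spend the whole cost allowance on banana: $2.52 / $0.30 × 360 mg = 3024.0 mg.

3024.0 mg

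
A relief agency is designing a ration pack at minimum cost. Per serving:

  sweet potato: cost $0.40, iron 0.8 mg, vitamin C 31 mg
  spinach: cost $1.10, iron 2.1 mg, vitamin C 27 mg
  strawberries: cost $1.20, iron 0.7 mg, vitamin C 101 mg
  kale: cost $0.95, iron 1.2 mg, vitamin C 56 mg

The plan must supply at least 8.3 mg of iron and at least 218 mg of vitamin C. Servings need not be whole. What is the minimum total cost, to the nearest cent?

For a min-cost LP with two ≥-constraints, a basic feasible solution has at most two positive variables.
sweet potato only: max(8.3/0.8, 218/31) = 10.38 servings → $4.15.
spinach only: max(8.3/2.1, 218/27) = 8.074 servings → $8.88.
strawberries only: max(8.3/0.7, 218/101) = 11.86 servings → $14.23.
kale only: max(8.3/1.2, 218/56) = 6.917 servings → $6.57.
sweet potato + spinach with both tight: 5.372 servings and 1.906 servings → $4.25.
sweet potato + strawberries: the both-tight solution has a negative serving — not a feasible corner.
sweet potato + kale: intersection lies outside the first quadrant.
spinach + strawberries with both tight: 3.549 servings and 1.21 servings → $5.36.
spinach + kale with both tight: 2.385 servings and 2.743 servings → $5.23.
strawberries + kale with both targets exact would need a negative amount; discard.
Cheapest feasible corner: $4.15.

$4.15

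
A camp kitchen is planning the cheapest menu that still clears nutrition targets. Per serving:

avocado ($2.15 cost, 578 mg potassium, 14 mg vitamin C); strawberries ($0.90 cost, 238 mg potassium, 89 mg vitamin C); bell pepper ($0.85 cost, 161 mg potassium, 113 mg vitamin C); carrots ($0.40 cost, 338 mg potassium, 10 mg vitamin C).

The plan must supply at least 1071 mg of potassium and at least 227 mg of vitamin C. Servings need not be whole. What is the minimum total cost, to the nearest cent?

Check every corner: each single food scaled to meet both minima, and each pair solved so both constraints bind.
avocado only: max(1071/578, 227/14) = 16.21 servings → $34.86.
strawberries only: max(1071/238, 227/89) = 4.5 servings → $4.05.
bell pepper only: max(1071/161, 227/113) = 6.652 servings → $5.65.
carrots only: max(1071/338, 227/10) = 22.7 servings → $9.08.
avocado + strawberries with both tight: 0.8583 servings and 2.416 servings → $4.02.
avocado + bell pepper with both tight: 1.34 servings and 1.843 servings → $4.45.
avocado + carrots: intersection lies outside the first quadrant.
strawberries + bell pepper: intersection lies outside the first quadrant.
strawberries + carrots with both tight: 2.383 servings and 1.491 servings → $2.74.
bell pepper + carrots with both tight: 1.805 servings and 2.309 servings → $2.46.
So the least-cost plan costs $2.46.

$2.46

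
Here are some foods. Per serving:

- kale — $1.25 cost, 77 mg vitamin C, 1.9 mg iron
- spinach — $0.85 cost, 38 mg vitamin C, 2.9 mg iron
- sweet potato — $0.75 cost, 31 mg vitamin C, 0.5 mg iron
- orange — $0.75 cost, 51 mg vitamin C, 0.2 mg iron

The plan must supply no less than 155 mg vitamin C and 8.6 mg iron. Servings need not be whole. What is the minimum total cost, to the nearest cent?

$3.08

A basic optimal solution has at most two foods positive. Try each food alone and each pair with both targets met exactly.
kale only: max(155/77, 8.6/1.9) = 4.526 servings → $5.66.
spinach only: max(155/38, 8.6/2.9) = 4.079 servings → $3.47.
sweet potato only: max(155/31, 8.6/0.5) = 17.2 servings → $12.90.
orange only: max(155/51, 8.6/0.2) = 43 servings → $32.25.
kale + spinach with both tight: 0.812 servings and 2.433 servings → $3.08.
kale + sweet potato with both targets exact would need a negative amount; discard.
kale + orange: the both-tight solution has a negative serving — not a feasible corner.
spinach + sweet potato with both tight: 2.667 servings and 1.731 servings → $3.57.
spinach + orange with both tight: 2.905 servings and 0.8746 servings → $3.13.
sweet potato + orange with both targets exact would need a negative amount; discard.
Cheapest feasible corner: $3.08.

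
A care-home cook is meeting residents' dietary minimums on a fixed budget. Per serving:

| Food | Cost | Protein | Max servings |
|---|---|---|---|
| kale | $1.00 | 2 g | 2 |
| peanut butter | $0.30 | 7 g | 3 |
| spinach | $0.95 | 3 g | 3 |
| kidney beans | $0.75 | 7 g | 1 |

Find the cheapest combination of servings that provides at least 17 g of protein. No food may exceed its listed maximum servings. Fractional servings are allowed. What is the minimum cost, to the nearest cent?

$0.73

Cost per g of protein: peanut butter $0.0429, kidney beans $0.1071, spinach $0.3167, kale $0.5000.
Take 2.429 servings of peanut butter: +17.0 g protein for $0.73 (total $0.73, still need 0.0 g).
Greedy by cheapest-per-g is optimal for a single linear constraint, so the minimum cost is $0.73.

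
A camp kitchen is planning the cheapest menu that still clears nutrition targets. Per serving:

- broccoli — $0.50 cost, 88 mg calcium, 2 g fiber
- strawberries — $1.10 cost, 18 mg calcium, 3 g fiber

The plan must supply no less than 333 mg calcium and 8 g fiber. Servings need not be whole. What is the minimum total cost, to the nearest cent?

With two linear requirements the optimum uses one or two foods; enumerate the corners.
broccoli only: max(333/88, 8/2) = 4 servings → $2.00.
strawberries only: max(333/18, 8/3) = 18.5 servings → $20.35.
broccoli + strawberries with both tight: 3.75 servings and 0.1667 servings → $2.06.
So the least-cost plan costs $2.00.

$2.00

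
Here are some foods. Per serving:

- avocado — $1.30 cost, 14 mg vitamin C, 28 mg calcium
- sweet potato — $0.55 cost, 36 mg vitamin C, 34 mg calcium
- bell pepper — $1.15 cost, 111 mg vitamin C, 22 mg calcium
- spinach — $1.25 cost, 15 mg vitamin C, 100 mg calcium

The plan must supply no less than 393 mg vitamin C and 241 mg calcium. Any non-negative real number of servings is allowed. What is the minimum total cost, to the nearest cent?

avocado only: max(393/14, 241/28) = 28.07 servings → $36.49.
sweet potato only: max(393/36, 241/34) = 10.92 servings → $6.00.
bell pepper only: max(393/111, 241/22) = 10.95 servings → $12.60.
spinach only: max(393/15, 241/100) = 26.2 servings → $32.75.
avocado + sweet potato with both targets exact would need a negative amount; discard.
avocado + bell pepper with both tight: 6.466 servings and 2.725 servings → $11.54.
avocado + spinach: the both-tight solution has a negative serving — not a feasible corner.
sweet potato + bell pepper with both tight: 6.071 servings and 1.571 servings → $5.15.
sweet potato + spinach: intersection lies outside the first quadrant.
bell pepper + spinach with both tight: 3.313 servings and 1.681 servings → $5.91.
So the least-cost plan costs $5.15.

$5.15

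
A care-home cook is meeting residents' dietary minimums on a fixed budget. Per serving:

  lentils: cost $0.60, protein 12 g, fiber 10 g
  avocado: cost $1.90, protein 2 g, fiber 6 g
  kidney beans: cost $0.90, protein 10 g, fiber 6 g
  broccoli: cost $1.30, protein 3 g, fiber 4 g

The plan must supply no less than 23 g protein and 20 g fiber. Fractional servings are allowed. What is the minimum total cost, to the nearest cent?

$1.20

lentils only: max(23/12, 20/10) = 2 servings → $1.20.
avocado only: max(23/2, 20/6) = 11.5 servings → $21.85.
kidney beans only: max(23/10, 20/6) = 3.333 servings → $3.00.
broccoli only: max(23/3, 20/4) = 7.667 servings → $9.97.
lentils + avocado with both tight: 1.885 servings and 0.1923 servings → $1.50.
lentils + kidney beans with both targets exact would need a negative amount; discard.
lentils + broccoli with both tight: 1.778 servings and 0.5556 servings → $1.79.
avocado + kidney beans with both tight: 1.292 servings and 2.042 servings → $4.29.
avocado + broccoli: intersection lies outside the first quadrant.
kidney beans + broccoli with both tight: 1.455 servings and 2.818 servings → $4.97.
So the least-cost plan costs $1.20.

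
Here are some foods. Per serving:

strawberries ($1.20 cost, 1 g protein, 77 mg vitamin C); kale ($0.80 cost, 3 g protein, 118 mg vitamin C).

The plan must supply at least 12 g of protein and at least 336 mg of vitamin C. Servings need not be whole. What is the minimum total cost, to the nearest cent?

$3.20

Two binding constraints pin down two serving amounts, so the optimal mix uses at most two foods. The candidates are each food alone (scaled to the tighter of protein/vitamin C) and each pair with both constraints tight.
strawberries only: max(12/1, 336/77) = 12 servings → $14.40.
kale only: max(12/3, 336/118) = 4 servings → $3.20.
strawberries + kale with both targets exact would need a negative amount; discard.
Cheapest feasible corner: $3.20.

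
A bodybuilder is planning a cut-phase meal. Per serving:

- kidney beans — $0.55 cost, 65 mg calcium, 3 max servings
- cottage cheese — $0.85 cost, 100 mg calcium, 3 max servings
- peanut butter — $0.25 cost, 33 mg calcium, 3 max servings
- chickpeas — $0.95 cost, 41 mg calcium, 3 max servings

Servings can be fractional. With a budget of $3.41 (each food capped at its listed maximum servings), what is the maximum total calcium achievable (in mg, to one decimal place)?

Calcium per dollar: peanut butter 132, kidney beans 118.2, cottage cheese 117.6, chickpeas 43.16.
Take 3 servings of peanut butter: spends $0.75, +99.0 mg calcium (running total 99.0 mg).
Take 3 servings of kidney beans: spends $1.65, +195.0 mg calcium (running total 294.0 mg).
Take 1.188 servings of cottage cheese: spends $1.01, +118.8 mg calcium (running total 412.8 mg).
Filling greedily by calcium-per-dollar is optimal for one linear limit, giving 412.8 mg.

412.8 mg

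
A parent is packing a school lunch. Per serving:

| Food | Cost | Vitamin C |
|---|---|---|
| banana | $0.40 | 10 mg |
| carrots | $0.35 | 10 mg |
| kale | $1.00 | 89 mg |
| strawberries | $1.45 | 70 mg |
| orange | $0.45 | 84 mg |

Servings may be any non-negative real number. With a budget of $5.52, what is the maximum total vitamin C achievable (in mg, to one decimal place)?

Vitamin C per dollar: orange 186.7, kale 89, strawberries 48.28, carrots 28.57, banana 25.
With no serving limits, spend the whole cost allowance on orange: $5.52 / $0.45 × 84 mg = 1030.4 mg.

1030.4 mg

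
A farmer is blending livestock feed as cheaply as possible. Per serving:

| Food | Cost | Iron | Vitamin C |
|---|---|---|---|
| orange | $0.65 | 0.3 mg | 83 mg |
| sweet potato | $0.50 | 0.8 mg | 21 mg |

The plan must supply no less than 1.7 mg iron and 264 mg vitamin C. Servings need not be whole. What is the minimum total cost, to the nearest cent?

$2.41

Check every corner: each single food scaled to meet both minima, and each pair solved so both constraints bind.
orange only: max(1.7/0.3, 264/83) = 5.667 servings → $3.68.
sweet potato only: max(1.7/0.8, 264/21) = 12.57 servings → $6.29.
orange + sweet potato with both tight: 2.92 servings and 1.03 servings → $2.41.
The minimum over all feasible corners is $2.41.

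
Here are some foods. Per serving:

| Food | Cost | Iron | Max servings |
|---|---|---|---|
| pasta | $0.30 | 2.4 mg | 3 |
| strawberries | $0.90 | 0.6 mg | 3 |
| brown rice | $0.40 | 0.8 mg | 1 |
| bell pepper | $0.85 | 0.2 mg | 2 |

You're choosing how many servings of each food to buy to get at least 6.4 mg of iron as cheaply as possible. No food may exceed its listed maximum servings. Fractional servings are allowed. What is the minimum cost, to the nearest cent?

$0.80

Cost per mg of iron: pasta $0.1250, brown rice $0.5000, strawberries $1.5000, bell pepper $4.2500.
Take 2.667 servings of pasta: +6.4 mg iron for $0.80 (total $0.80, still need 0.0 mg).
Filling from the cheapest source first is optimal under one linear minimum: $0.80.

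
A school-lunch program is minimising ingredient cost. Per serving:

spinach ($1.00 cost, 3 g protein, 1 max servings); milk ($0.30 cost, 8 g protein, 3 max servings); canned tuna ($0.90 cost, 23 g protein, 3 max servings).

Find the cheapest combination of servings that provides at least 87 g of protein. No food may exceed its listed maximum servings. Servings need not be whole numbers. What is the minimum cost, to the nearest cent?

$3.37

Cost per g of protein: milk $0.0375, canned tuna $0.0391, spinach $0.3333.
Take 3 servings of milk: +24.0 g protein for $0.90 (total $0.90, still need 63.0 g).
Take 2.739 servings of canned tuna: +63.0 g protein for $2.47 (total $3.37, still need 0.0 g).
Filling from the cheapest source first is optimal under one linear minimum: $3.37.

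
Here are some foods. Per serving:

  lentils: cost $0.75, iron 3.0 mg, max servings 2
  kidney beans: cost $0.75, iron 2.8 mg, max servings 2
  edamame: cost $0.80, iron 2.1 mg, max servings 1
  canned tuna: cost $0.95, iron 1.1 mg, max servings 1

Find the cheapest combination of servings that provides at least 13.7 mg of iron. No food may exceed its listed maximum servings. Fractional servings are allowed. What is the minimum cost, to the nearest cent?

$3.80

Cost per mg of iron: lentils $0.2500, kidney beans $0.2679, edamame $0.3810, canned tuna $0.8636.
Take 2 servings of lentils: +6.0 mg iron for $1.50 (total $1.50, still need 7.7 mg).
Take 2 servings of kidney beans: +5.6 mg iron for $1.50 (total $3.00, still need 2.1 mg).
Take 1 serving of edamame: +2.1 mg iron for $0.80 (total $3.80, still need 0.0 mg).
Filling from the cheapest source first is optimal under one linear minimum: $3.80.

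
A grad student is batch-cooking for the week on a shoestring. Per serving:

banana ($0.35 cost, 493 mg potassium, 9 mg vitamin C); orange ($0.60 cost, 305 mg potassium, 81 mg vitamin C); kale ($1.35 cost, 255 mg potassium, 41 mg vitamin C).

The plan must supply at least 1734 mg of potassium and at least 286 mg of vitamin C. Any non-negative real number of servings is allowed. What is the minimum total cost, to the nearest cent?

Compare the cost at each extreme point of the feasible region.
banana only: max(1734/493, 286/9) = 31.78 servings → $11.12.
orange only: max(1734/305, 286/81) = 5.685 servings → $3.41.
kale only: max(1734/255, 286/41) = 6.976 servings → $9.42.
banana + orange with both tight: 1.431 servings and 3.372 servings → $2.52.
banana + kale: intersection lies outside the first quadrant.
orange + kale with both tight: 0.2253 servings and 6.531 servings → $8.95.
So the least-cost plan costs $2.52.

$2.52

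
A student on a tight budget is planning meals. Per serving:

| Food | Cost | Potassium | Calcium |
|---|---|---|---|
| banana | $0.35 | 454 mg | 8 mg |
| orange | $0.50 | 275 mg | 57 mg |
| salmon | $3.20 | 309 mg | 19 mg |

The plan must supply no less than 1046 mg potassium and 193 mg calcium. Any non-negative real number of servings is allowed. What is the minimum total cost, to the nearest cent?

$1.77

A basic optimal solution has at most two foods positive. Try each food alone and each pair with both targets met exactly.
banana only: max(1046/454, 193/8) = 24.12 servings → $8.44.
orange only: max(1046/275, 193/57) = 3.804 servings → $1.90.
salmon only: max(1046/309, 193/19) = 10.16 servings → $32.51.
banana + orange with both tight: 0.2765 servings and 3.347 servings → $1.77.
banana + salmon: the both-tight solution has a negative serving — not a feasible corner.
orange + salmon with both tight: 3.21 servings and 0.5285 servings → $3.30.
So the least-cost plan costs $1.77.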